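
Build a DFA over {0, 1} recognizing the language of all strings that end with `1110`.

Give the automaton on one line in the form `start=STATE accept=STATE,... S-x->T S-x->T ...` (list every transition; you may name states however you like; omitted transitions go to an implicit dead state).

Let each state record the length of the longest suffix of the input read so far that is also a prefix of `1110`. S1 means the last symbol is `1`; S2 means the last 2 symbols are `11`; S3 means the last 3 symbols are `111`; S4 means the last 4 symbols are `1110`. Accept only at S4, where the string currently ends in `1110`.
        0   1  
>  S0   S0  S1 
   S1   S0  S2 
   S2   S0  S3 
   S3   S4  S3 
 * S4   S0  S1 
(> = start, * = accepting)

start=S0 accept=S4 S0-0->S0 S0-1->S1 S1-0->S0 S1-1->S2 S2-0->S0 S2-1->S3 S3-0->S4 S3-1->S3 S4-0->S0 S4-1->S1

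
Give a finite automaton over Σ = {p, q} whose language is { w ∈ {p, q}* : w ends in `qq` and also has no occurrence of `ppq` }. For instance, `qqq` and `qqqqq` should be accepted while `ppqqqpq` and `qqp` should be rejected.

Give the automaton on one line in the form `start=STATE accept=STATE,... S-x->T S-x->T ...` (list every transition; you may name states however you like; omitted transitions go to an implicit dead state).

Build one automaton per condition and run them in lockstep. One (3 states) tracks how much of the suffix `qq` has currently been matched; the other (4 states) tracks partial matches of the forbidden pattern `ppq`. Each combined state is a pair, one component from each; accept when both components accept. Minimizing collapses redundant product states.
        p   q  
>  S0   S1  S2 
   S1   S3  S2 
   S2   S1  S4 
   S3   S3  S3 
 * S4   S1  S4 
(> = start, * = accepting)

start=S0 accept=S4 S0-p->S1 S0-q->S2 S1-p->S3 S1-q->S2 S2-p->S1 S2-q->S4 S3-p->S3 S3-q->S3 S4-p->S1 S4-q->S4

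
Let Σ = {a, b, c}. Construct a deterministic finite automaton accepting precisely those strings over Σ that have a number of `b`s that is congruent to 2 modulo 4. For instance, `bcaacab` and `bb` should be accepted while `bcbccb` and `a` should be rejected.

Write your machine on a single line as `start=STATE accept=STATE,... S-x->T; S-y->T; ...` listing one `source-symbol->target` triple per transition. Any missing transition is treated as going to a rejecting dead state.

The only thing that matters is how many `b`s have appeared, reduced mod 4. Use one state per residue: s0 for 0, …, s3 for 3. Reading `b` moves to the next residue; anything else stays put. s2 is accepting.
With 4 states:
        a   b   c  
>  s0   s0  s1  s0 
   s1   s1  s2  s1 
 * s2   s2  s3  s2 
   s3   s3  s0  s3 
(> = start, * = accepting)

start=s0; accept=s2; s0-a->s0; s0-b->s1; s0-c->s0; s1-a->s1; s1-b->s2; s1-c->s1; s2-a->s2; s2-b->s3; s2-c->s2; s3-a->s3; s3-b->s0; s3-c->s3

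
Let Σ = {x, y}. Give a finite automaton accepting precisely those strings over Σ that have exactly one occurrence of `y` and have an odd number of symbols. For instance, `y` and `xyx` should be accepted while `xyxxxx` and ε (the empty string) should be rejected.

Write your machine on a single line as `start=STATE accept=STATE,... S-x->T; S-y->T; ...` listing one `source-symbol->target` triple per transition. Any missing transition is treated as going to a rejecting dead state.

start=q0; accept=q2; q0-x->q1; q0-y->q2; q1-x->q0; q1-y->q3; q2-x->q3; q2-y->q4; q3-x->q2; q3-y->q4; q4-x->q4; q4-y->q4

Build one automaton per condition and run them in lockstep. One (3 states) tracks the count of `y`s, saturating at 2; the other (2 states) tracks the input length modulo 2. Each combined state is a pair, one component from each; accept when both components accept. Minimizing collapses redundant product states.
A 5-state machine:
        x   y  
>  q0   q1  q2 
   q1   q0  q3 
 * q2   q3  q4 
   q3   q2  q4 
   q4   q4  q4 
(> = start, * = accepting)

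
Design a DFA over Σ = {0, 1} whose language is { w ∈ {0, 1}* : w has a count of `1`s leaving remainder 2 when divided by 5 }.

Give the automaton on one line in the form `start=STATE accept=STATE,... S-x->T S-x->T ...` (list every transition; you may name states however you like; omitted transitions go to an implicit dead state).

The only thing that matters is how many `1`s have appeared, reduced mod 5. Use one state per residue: s0 for 0, …, s4 for 4. Reading `1` moves to the next residue; anything else stays put. s2 is accepting.
        0   1  
>  s0   s0  s1 
   s1   s1  s2 
 * s2   s2  s3 
   s3   s3  s4 
   s4   s4  s0 
(> = start, * = accepting)

start=s0 accept=s2 s0-0->s0 s0-1->s1 s1-0->s1 s1-1->s2 s2-0->s2 s2-1->s3 s3-0->s3 s3-1->s4 s4-0->s4 s4-1->s0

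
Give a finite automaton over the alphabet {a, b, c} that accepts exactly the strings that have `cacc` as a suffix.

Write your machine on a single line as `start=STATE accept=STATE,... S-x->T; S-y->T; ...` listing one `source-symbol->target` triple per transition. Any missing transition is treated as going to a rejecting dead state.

start=q0; accept=q4; q0-a->q0; q0-b->q0; q0-c->q1; q1-a->q2; q1-b->q0; q1-c->q1; q2-a->q0; q2-b->q0; q2-c->q3; q3-a->q2; q3-b->q0; q3-c->q4; q4-a->q2; q4-b->q0; q4-c->q1

Remember how much of `cacc` the current input suffix matches. State q0 means no match yet; q1 means the last symbol is `c`; q2 means the last 2 symbols are `ca`; q3 means the last 3 symbols are `cac`; q4 means the last 4 symbols are `cacc`. Only q4 accepts. On a mismatch, fall back to the longest proper suffix that is still a prefix of `cacc`.
With 5 states:
        a   b   c  
>  q0   q0  q0  q1 
   q1   q2  q0  q1 
   q2   q0  q0  q3 
   q3   q2  q0  q4 
 * q4   q2  q0  q1 
(> = start, * = accepting)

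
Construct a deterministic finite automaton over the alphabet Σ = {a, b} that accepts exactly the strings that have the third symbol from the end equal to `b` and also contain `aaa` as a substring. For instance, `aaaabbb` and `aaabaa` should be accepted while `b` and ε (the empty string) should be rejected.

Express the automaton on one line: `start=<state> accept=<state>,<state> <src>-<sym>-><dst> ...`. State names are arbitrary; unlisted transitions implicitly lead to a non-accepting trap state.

start=q0 accept=q7,q8,q9,q10 q0-a->q1 q0-b->q0 q1-a->q2 q1-b->q0 q2-a->q3 q2-b->q0 q3-a->q3 q3-b->q4 q4-a->q5 q4-b->q6 q5-a->q7 q5-b->q8 q6-a->q9 q6-b->q10 q7-a->q3 q7-b->q4 q8-a->q5 q8-b->q6 q9-a->q7 q9-b->q8 q10-a->q9 q10-b->q10

Handle the two conditions separately and then intersect. One (15 states) tracks the last 3 symbols read; the other (4 states) tracks whether and how much of `aaa` has been seen. Each combined state is a pair, one component from each; accept when both components accept. Equivalent product states are then merged.
With 11 states:
          a    b  
>  q0     q1   q0 
   q1     q2   q0 
   q2     q3   q0 
   q3     q3   q4 
   q4     q5   q6 
   q5     q7   q8 
   q6     q9  q10 
 * q7     q3   q4 
 * q8     q5   q6 
 * q9     q7   q8 
 * q10    q9  q10 
(> = start, * = accepting)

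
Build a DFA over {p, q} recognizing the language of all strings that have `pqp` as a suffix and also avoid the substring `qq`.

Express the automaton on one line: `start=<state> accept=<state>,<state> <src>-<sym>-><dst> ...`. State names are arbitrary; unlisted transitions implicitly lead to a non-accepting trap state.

Handle the two conditions separately and then intersect. One (4 states) tracks how much of the suffix `pqp` has currently been matched; the other (3 states) tracks partial matches of the forbidden pattern `qq`. Each combined state is a pair, one component from each; accept when both components accept.
9 states suffice.
       p  q 
>  A   B  C 
   B   B  D 
   C   B  E 
   D   F  E 
   E   G  E 
 * F   B  D 
   G   G  H 
   H   I  E 
   I   G  H 
(> = start, * = accepting)

start=A accept=F A-p->B A-q->C B-p->B B-q->D C-p->B C-q->E D-p->F D-q->E E-p->G E-q->E F-p->B F-q->D G-p->G G-q->H H-p->I H-q->E I-p->G I-q->H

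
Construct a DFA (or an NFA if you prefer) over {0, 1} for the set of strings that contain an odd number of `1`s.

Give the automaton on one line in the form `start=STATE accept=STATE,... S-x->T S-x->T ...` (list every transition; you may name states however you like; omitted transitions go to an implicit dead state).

Keep the running count of `1`s modulo 2: each `1` advances along the cycle q0 → q1 → q0 while other symbols loop. Accept at q1.
2 states suffice.
        0   1  
>  q0   q0  q1 
 * q1   q1  q0 
(> = start, * = accepting)

start=q0 accept=q1 q0-0->q0 q0-1->q1 q1-0->q1 q1-1->q0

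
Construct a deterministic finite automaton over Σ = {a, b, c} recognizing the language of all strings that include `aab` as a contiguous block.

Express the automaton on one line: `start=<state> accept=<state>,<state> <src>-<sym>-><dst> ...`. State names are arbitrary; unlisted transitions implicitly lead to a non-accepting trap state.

start=q0 accept=q3 q0-a->q1 q0-b->q0 q0-c->q0 q1-a->q2 q1-b->q0 q1-c->q0 q2-a->q2 q2-b->q3 q2-c->q0 q3-a->q3 q3-b->q3 q3-c->q3

Track how much of `aab` has been matched so far: state q0 is no progress, q3 is the absorbing accept state reached once `aab` has occurred. Intermediate states record partial matches; on a mismatch, fall back to the longest reusable overlap.
        a   b   c  
>  q0   q1  q0  q0 
   q1   q2  q0  q0 
   q2   q2  q3  q0 
 * q3   q3  q3  q3 
(> = start, * = accepting)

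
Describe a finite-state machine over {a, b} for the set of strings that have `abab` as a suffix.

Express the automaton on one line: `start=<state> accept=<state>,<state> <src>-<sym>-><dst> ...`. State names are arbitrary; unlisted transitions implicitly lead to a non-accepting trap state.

start=s0 accept=s4 s0-a->s1 s0-b->s0 s1-a->s1 s1-b->s2 s2-a->s3 s2-b->s0 s3-a->s1 s3-b->s4 s4-a->s3 s4-b->s0

Remember how much of `abab` the current input suffix matches. State s0 means no match yet; s1 means the last symbol is `a`; s2 means the last 2 symbols are `ab`; s3 means the last 3 symbols are `aba`; s4 means the last 4 symbols are `abab`. Only s4 accepts. On a mismatch, fall back to the longest proper suffix that is still a prefix of `abab`.
A 5-state machine:
        a   b  
>  s0   s1  s0 
   s1   s1  s2 
   s2   s3  s0 
   s3   s1  s4 
 * s4   s3  s0 
(> = start, * = accepting)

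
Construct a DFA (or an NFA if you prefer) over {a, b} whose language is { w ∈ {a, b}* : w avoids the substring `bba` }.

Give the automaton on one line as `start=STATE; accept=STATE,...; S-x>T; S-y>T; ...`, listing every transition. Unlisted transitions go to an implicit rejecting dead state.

Track partial matches of the forbidden pattern `bba`. State S3 is a dead state reached once `bba` has occurred; every other state accepts. S0 means no part of `bba` is currently matched.
        a   b  
>* S0   S0  S1 
 * S1   S0  S2 
 * S2   S3  S2 
   S3   S3  S3 
(> = start, * = accepting)

start=S0; accept=S0,S1,S2; S0-a>S0; S0-b>S1; S1-a>S0; S1-b>S2; S2-a>S3; S2-b>S2; S3-a>S3; S3-b>S3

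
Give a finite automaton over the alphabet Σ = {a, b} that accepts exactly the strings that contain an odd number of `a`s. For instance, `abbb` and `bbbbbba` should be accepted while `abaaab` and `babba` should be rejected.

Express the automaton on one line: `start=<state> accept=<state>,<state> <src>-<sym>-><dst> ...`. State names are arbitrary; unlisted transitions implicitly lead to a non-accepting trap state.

start=q0 accept=q1 q0-a->q1 q0-b->q0 q1-a->q0 q1-b->q1

The only thing that matters is how many `a`s have appeared, reduced mod 2. Use one state per residue: q0 for 0, …, q1 for 1. Reading `a` moves to the next residue; anything else stays put. q1 is accepting.
A 2-state machine:
        a   b  
>  q0   q1  q0 
 * q1   q0  q1 
(> = start, * = accepting)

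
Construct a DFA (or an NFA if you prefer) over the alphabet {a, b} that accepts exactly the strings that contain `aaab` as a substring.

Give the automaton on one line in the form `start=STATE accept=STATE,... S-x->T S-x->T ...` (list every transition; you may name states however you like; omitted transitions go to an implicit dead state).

States S0..S3 record the length of the longest prefix of `aaab` that matches the current input suffix. Reaching S4 means `aaab` has been seen, and we stay there forever. Accept from S4.
A 5-state machine:
        a   b  
>  S0   S1  S0 
   S1   S2  S0 
   S2   S3  S0 
   S3   S3  S4 
 * S4   S4  S4 
(> = start, * = accepting)

start=S0 accept=S4 S0-a->S1 S0-b->S0 S1-a->S2 S1-b->S0 S2-a->S3 S2-b->S0 S3-a->S3 S3-b->S4 S4-a->S4 S4-b->S4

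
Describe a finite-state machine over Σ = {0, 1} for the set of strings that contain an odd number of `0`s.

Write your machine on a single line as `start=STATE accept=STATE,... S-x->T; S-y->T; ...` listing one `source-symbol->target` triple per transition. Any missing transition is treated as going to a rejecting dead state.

start=q0; accept=q1; q0-0->q1; q0-1->q0; q1-0->q0; q1-1->q1

Keep the running count of `0`s modulo 2: each `0` advances along the cycle q0 → q1 → q0 while other symbols loop. Accept at q1.
With 2 states:
        0   1  
>  q0   q1  q0 
 * q1   q0  q1 
(> = start, * = accepting)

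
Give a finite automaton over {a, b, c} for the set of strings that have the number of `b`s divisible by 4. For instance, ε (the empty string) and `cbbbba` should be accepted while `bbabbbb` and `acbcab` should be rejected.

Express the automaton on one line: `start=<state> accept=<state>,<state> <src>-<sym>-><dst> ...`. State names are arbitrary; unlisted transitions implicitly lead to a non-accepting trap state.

Keep the running count of `b`s modulo 4: each `b` advances along the cycle q0 → q1 → q2 → q3 → q0 while other symbols loop. Accept at q0.
A 4-state machine:
        a   b   c  
>* q0   q0  q1  q0 
   q1   q1  q2  q1 
   q2   q2  q3  q2 
   q3   q3  q0  q3 
(> = start, * = accepting)

start=q0 accept=q0 q0-a->q0 q0-b->q1 q0-c->q0 q1-a->q1 q1-b->q2 q1-c->q1 q2-a->q2 q2-b->q3 q2-c->q2 q3-a->q3 q3-b->q0 q3-c->q3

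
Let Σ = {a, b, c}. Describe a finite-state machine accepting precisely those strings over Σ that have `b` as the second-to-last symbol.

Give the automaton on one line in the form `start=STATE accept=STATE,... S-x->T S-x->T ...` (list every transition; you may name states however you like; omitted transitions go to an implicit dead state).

Because acceptance depends on a position counted from the end, the machine has to buffer the most recent 2 symbols. Make each state the string of the last up-to-2 symbols read; on input `x` shift the window left and append `x`. Accept when the buffered window has length 2 and begins with `b`.
13 states suffice.
          a    b    c  
>  s0     s1   s2   s3 
   s1     s4   s5   s6 
   s2     s7   s8   s9 
   s3    s10  s11  s12 
   s4     s4   s5   s6 
   s5     s7   s8   s9 
   s6    s10  s11  s12 
 * s7     s4   s5   s6 
 * s8     s7   s8   s9 
 * s9    s10  s11  s12 
   s10    s4   s5   s6 
   s11    s7   s8   s9 
   s12   s10  s11  s12 
(> = start, * = accepting)

start=s0 accept=s7,s8,s9 s0-a->s1 s0-b->s2 s0-c->s3 s1-a->s4 s1-b->s5 s1-c->s6 s2-a->s7 s2-b->s8 s2-c->s9 s3-a->s10 s3-b->s11 s3-c->s12 s4-a->s4 s4-b->s5 s4-c->s6 s5-a->s7 s5-b->s8 s5-c->s9 s6-a->s10 s6-b->s11 s6-c->s12 s7-a->s4 s7-b->s5 s7-c->s6 s8-a->s7 s8-b->s8 s8-c->s9 s9-a->s10 s9-b->s11 s9-c->s12 s10-a->s4 s10-b->s5 s10-c->s6 s11-a->s7 s11-b->s8 s11-c->s9 s12-a->s10 s12-b->s11 s12-c->s12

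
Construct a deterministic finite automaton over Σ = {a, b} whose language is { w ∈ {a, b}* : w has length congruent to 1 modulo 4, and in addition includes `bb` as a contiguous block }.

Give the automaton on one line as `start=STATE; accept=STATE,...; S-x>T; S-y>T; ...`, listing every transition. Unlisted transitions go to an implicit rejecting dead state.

Build one automaton per condition and run them in lockstep. The first has 4 states tracking the input length modulo 4; the second has 3 states tracking whether and how much of `bb` has been seen. A product state is a pair (one from each), accepting exactly when both do.
12 states suffice.
          a    b  
>  S0     S1   S2 
   S1     S3   S4 
   S2     S3   S5 
   S3     S6   S7 
   S4     S6   S8 
   S5     S8   S8 
   S6     S0   S9 
   S7     S0  S10 
   S8    S10  S10 
   S9     S1  S11 
   S10   S11  S11 
 * S11    S5   S5 
(> = start, * = accepting)

start=S0; accept=S11; S0-a>S1; S0-b>S2; S1-a>S3; S1-b>S4; S2-a>S3; S2-b>S5; S3-a>S6; S3-b>S7; S4-a>S6; S4-b>S8; S5-a>S8; S5-b>S8; S6-a>S0; S6-b>S9; S7-a>S0; S7-b>S10; S8-a>S10; S8-b>S10; S9-a>S1; S9-b>S11; S10-a>S11; S10-b>S11; S11-a>S5; S11-b>S5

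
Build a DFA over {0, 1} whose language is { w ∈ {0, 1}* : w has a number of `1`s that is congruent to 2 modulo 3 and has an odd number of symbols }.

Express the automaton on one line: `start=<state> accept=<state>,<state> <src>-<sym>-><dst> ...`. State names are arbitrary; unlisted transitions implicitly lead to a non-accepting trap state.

start=q0 accept=q5 q0-0->q1 q0-1->q2 q1-0->q0 q1-1->q3 q2-0->q3 q2-1->q4 q3-0->q2 q3-1->q5 q4-0->q5 q4-1->q1 q5-0->q4 q5-1->q0

Run two small machines in parallel and take their product. The first has 3 states tracking the count of `1`s modulo 3; the second has 2 states tracking the input length modulo 2. A product state is a pair (one from each), accepting exactly when both do.
A 6-state machine:
        0   1  
>  q0   q1  q2 
   q1   q0  q3 
   q2   q3  q4 
   q3   q2  q5 
   q4   q5  q1 
 * q5   q4  q0 
(> = start, * = accepting)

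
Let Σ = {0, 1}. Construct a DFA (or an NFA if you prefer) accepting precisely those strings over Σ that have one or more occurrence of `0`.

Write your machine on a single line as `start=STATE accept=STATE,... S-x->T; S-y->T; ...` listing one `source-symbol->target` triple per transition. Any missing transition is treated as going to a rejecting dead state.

start=q0; accept=q1,q2; q0-0->q1; q0-1->q0; q1-0->q2; q1-1->q1; q2-0->q2; q2-1->q2

Only the number of `0`s matters, and only up to 2. Make a chain q0 → q1 → q2 advanced by each `0` (with q2 absorbing); every other symbol self-loops. The accepting set is {q1, q2}.
3 states suffice.
        0   1  
>  q0   q1  q0 
 * q1   q2  q1 
 * q2   q2  q2 
(> = start, * = accepting)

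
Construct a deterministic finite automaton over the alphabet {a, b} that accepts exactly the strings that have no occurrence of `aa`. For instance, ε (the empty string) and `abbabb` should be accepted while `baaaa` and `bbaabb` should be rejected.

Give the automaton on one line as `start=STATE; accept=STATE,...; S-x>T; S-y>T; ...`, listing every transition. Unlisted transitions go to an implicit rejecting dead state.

This is the complement of 'contains `aa`'. Use the same substring-matching states — S0 through S2 holding how much of `aa` has just been matched — but flip the accepting set: everything except the trap S2 accepts.
3 states suffice.
        a   b  
>* S0   S1  S0 
 * S1   S2  S0 
   S2   S2  S2 
(> = start, * = accepting)

start=S0; accept=S0,S1; S0-a>S1; S0-b>S0; S1-a>S2; S1-b>S0; S2-a>S2; S2-b>S2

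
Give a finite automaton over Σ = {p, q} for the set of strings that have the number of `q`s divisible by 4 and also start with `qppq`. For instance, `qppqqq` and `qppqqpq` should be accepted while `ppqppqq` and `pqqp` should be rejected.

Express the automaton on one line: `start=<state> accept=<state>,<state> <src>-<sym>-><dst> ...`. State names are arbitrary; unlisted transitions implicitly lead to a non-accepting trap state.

Run two small machines in parallel and take their product. One (4 states) tracks the count of `q`s modulo 4; the other (6 states) tracks whether the input so far still matches the prefix `qppq`. Each combined state is a pair, one component from each; accept when both components accept. Minimizing collapses redundant product states.
A 9-state machine:
       p  q 
>  A   B  C 
   B   B  B 
   C   D  B 
   D   E  B 
   E   B  F 
   F   F  G 
   G   G  H 
 * H   H  I 
   I   I  F 
(> = start, * = accepting)

start=A accept=H A-p->B A-q->C B-p->B B-q->B C-p->D C-q->B D-p->E D-q->B E-p->B E-q->F F-p->F F-q->G G-p->G G-q->H H-p->H H-q->I I-p->I I-q->F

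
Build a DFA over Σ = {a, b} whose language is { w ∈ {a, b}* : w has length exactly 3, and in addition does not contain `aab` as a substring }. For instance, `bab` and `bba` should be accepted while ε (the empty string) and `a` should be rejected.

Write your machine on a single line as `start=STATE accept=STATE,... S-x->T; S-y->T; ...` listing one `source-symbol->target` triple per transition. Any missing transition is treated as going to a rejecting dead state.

Build one automaton per condition and run them in lockstep. The first has 5 states tracking the input length, saturating at 4; the second has 4 states tracking partial matches of the forbidden pattern `aab`. A product state is a pair (one from each), accepting exactly when both do. Equivalent product states are then merged.
7 states suffice.
        a   b  
>  q0   q1  q2 
   q1   q3  q4 
   q2   q4  q4 
   q3   q5  q6 
   q4   q5  q5 
 * q5   q6  q6 
   q6   q6  q6 
(> = start, * = accepting)

start=q0; accept=q5; q0-a->q1; q0-b->q2; q1-a->q3; q1-b->q4; q2-a->q4; q2-b->q4; q3-a->q5; q3-b->q6; q4-a->q5; q4-b->q5; q5-a->q6; q5-b->q6; q6-a->q6; q6-b->q6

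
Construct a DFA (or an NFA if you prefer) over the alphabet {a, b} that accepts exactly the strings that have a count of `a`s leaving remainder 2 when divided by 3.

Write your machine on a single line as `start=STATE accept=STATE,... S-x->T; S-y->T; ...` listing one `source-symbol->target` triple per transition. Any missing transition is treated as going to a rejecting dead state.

The only thing that matters is how many `a`s have appeared, reduced mod 3. Use one state per residue: S0 for 0, …, S2 for 2. Reading `a` moves to the next residue; anything else stays put. S2 is accepting.
        a   b  
>  S0   S1  S0 
   S1   S2  S1 
 * S2   S0  S2 
(> = start, * = accepting)

start=S0; accept=S2; S0-a->S1; S0-b->S0; S1-a->S2; S1-b->S1; S2-a->S0; S2-b->S2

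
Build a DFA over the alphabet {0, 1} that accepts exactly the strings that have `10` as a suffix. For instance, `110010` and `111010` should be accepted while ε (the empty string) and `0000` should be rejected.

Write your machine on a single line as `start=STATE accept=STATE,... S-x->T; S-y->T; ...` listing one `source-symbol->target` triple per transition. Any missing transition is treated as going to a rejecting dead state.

start=s0; accept=s2; s0-0->s0; s0-1->s1; s1-0->s2; s1-1->s1; s2-0->s0; s2-1->s1

Let each state record the length of the longest suffix of the input read so far that is also a prefix of `10`. s1 means the last symbol is `1`; s2 means the last 2 symbols are `10`. Accept only at s2, where the string currently ends in `10`.
        0   1  
>  s0   s0  s1 
   s1   s2  s1 
 * s2   s0  s1 
(> = start, * = accepting)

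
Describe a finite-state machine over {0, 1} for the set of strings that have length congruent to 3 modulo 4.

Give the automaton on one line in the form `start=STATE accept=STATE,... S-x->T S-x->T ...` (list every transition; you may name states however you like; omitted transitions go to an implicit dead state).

Count input length modulo 4: every symbol advances one step around the cycle s0 → s1 → s2 → s3 → s0. Accept at s3.
A 4-state machine:
        0   1  
>  s0   s1  s1 
   s1   s2  s2 
   s2   s3  s3 
 * s3   s0  s0 
(> = start, * = accepting)

start=s0 accept=s3 s0-0->s1 s0-1->s1 s1-0->s2 s1-1->s2 s2-0->s3 s2-1->s3 s3-0->s0 s3-1->s0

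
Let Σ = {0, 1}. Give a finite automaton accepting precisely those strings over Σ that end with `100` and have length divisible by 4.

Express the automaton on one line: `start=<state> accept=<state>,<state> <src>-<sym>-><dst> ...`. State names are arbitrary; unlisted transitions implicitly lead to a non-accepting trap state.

Run two small machines in parallel and take their product. One (4 states) tracks how much of the suffix `100` has currently been matched; the other (4 states) tracks the input length modulo 4. Each combined state is a pair, one component from each; accept when both components accept. After merging equivalent states the machine shrinks.
A 7-state machine:
       0  1 
>  A   B  B 
   B   C  D 
   C   E  E 
   D   F  E 
   E   A  A 
   F   G  A 
 * G   B  B 
(> = start, * = accepting)

start=A accept=G A-0->B A-1->B B-0->C B-1->D C-0->E C-1->E D-0->F D-1->E E-0->A E-1->A F-0->G F-1->A G-0->B G-1->B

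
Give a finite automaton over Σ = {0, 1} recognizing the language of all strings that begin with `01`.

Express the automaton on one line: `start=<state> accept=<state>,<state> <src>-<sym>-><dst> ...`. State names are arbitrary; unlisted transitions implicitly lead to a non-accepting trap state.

Walk along `01` while the input agrees: from q0 take `0` to q1, and so on. Any deviation drops to the rejecting sink q3. Once q2 is reached the prefix is confirmed and every continuation is accepted.
With 4 states:
        0   1  
>  q0   q1  q3 
   q1   q3  q2 
 * q2   q2  q2 
   q3   q3  q3 
(> = start, * = accepting)

start=q0 accept=q2 q0-0->q1 q0-1->q3 q1-0->q3 q1-1->q2 q2-0->q2 q2-1->q2 q3-0->q3 q3-1->q3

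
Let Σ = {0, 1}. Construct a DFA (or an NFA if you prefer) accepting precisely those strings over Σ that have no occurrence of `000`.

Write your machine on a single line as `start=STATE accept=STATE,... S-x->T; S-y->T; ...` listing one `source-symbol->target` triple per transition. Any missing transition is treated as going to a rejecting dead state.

Track partial matches of the forbidden pattern `000`. State S3 is a dead state reached once `000` has occurred; every other state accepts. S0 means no part of `000` is currently matched.
        0   1  
>* S0   S1  S0 
 * S1   S2  S0 
 * S2   S3  S0 
   S3   S3  S3 
(> = start, * = accepting)

start=S0; accept=S0,S1,S2; S0-0->S1; S0-1->S0; S1-0->S2; S1-1->S0; S2-0->S3; S2-1->S0; S3-0->S3; S3-1->S3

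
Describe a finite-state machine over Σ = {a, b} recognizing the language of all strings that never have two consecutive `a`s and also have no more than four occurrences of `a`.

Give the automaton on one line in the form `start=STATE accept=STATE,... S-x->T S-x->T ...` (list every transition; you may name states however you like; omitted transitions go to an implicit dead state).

Run two small machines in parallel and take their product. The first has 3 states tracking partial matches of the forbidden pattern `aa`; the second has 6 states tracking the count of `a`s, saturating at 5. A product state is a pair (one from each), accepting exactly when both do. Equivalent product states are then merged.
With 9 states:
        a   b  
>* q0   q1  q0 
 * q1   q2  q3 
   q2   q2  q2 
 * q3   q4  q3 
 * q4   q2  q5 
 * q5   q6  q5 
 * q6   q2  q7 
 * q7   q8  q7 
 * q8   q2  q8 
(> = start, * = accepting)

start=q0 accept=q0,q1,q3,q4,q5,q6,q7,q8 q0-a->q1 q0-b->q0 q1-a->q2 q1-b->q3 q2-a->q2 q2-b->q2 q3-a->q4 q3-b->q3 q4-a->q2 q4-b->q5 q5-a->q6 q5-b->q5 q6-a->q2 q6-b->q7 q7-a->q8 q7-b->q7 q8-a->q2 q8-b->q8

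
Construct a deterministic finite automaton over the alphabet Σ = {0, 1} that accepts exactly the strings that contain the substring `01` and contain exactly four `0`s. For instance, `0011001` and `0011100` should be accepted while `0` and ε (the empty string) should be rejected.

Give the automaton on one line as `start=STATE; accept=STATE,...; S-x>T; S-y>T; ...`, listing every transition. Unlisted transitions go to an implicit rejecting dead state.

Build one automaton per condition and run them in lockstep. The first has 3 states tracking whether and how much of `01` has been seen; the second has 6 states tracking the count of `0`s, saturating at 5. A product state is a pair (one from each), accepting exactly when both do. After merging equivalent states the machine shrinks.
With 10 states:
        0   1  
>  q0   q1  q0 
   q1   q2  q3 
   q2   q4  q5 
   q3   q5  q3 
   q4   q6  q7 
   q5   q7  q5 
   q6   q8  q9 
   q7   q9  q7 
   q8   q8  q8 
 * q9   q8  q9 
(> = start, * = accepting)

start=q0; accept=q9; q0-0>q1; q0-1>q0; q1-0>q2; q1-1>q3; q2-0>q4; q2-1>q5; q3-0>q5; q3-1>q3; q4-0>q6; q4-1>q7; q5-0>q7; q5-1>q5; q6-0>q8; q6-1>q9; q7-0>q9; q7-1>q7; q8-0>q8; q8-1>q8; q9-0>q8; q9-1>q9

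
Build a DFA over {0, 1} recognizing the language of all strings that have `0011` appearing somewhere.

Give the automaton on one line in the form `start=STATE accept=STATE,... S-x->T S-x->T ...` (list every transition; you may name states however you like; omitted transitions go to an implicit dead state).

Track how much of `0011` has been matched so far: state s0 is no progress, s4 is the absorbing accept state reached once `0011` has occurred. Intermediate states record partial matches; on a mismatch, fall back to the longest reusable overlap.
        0   1  
>  s0   s1  s0 
   s1   s2  s0 
   s2   s2  s3 
   s3   s1  s4 
 * s4   s4  s4 
(> = start, * = accepting)

start=s0 accept=s4 s0-0->s1 s0-1->s0 s1-0->s2 s1-1->s0 s2-0->s2 s2-1->s3 s3-0->s1 s3-1->s4 s4-0->s4 s4-1->s4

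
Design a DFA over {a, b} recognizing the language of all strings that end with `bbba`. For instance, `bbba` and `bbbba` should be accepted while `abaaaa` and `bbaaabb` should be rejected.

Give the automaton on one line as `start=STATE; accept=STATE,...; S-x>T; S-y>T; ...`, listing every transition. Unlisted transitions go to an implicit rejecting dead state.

Let each state record the length of the longest suffix of the input read so far that is also a prefix of `bbba`. q1 means the last symbol is `b`; q2 means the last 2 symbols are `bb`; q3 means the last 3 symbols are `bbb`; q4 means the last 4 symbols are `bbba`. Accept only at q4, where the string currently ends in `bbba`.
With 5 states:
        a   b  
>  q0   q0  q1 
   q1   q0  q2 
   q2   q0  q3 
   q3   q4  q3 
 * q4   q0  q1 
(> = start, * = accepting)

start=q0; accept=q4; q0-a>q0; q0-b>q1; q1-a>q0; q1-b>q2; q2-a>q0; q2-b>q3; q3-a>q4; q3-b>q3; q4-a>q0; q4-b>q1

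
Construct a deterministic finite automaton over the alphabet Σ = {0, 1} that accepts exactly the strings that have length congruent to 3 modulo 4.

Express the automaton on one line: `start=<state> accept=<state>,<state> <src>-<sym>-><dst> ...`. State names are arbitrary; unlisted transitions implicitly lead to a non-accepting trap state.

Only the length mod 4 matters, so use a 4-cycle: from any state, every input symbol moves to the next state, wrapping q3 back to q0. Mark q3 accepting.
With 4 states:
        0   1  
>  q0   q1  q1 
   q1   q2  q2 
   q2   q3  q3 
 * q3   q0  q0 
(> = start, * = accepting)

start=q0 accept=q3 q0-0->q1 q0-1->q1 q1-0->q2 q1-1->q2 q2-0->q3 q2-1->q3 q3-0->q0 q3-1->q0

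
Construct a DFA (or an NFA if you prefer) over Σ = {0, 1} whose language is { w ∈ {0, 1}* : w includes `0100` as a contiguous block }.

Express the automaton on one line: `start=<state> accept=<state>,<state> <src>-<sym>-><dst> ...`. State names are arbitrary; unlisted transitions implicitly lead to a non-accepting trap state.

Track how much of `0100` has been matched so far: state S0 is no progress, S4 is the absorbing accept state reached once `0100` has occurred. Intermediate states record partial matches; on a mismatch, fall back to the longest reusable overlap.
A 5-state machine:
        0   1  
>  S0   S1  S0 
   S1   S1  S2 
   S2   S3  S0 
   S3   S4  S2 
 * S4   S4  S4 
(> = start, * = accepting)

start=S0 accept=S4 S0-0->S1 S0-1->S0 S1-0->S1 S1-1->S2 S2-0->S3 S2-1->S0 S3-0->S4 S3-1->S2 S4-0->S4 S4-1->S4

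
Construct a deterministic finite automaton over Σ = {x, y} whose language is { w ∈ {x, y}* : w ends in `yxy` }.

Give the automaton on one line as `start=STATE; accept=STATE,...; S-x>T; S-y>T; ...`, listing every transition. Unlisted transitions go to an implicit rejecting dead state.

Let each state record the length of the longest suffix of the input read so far that is also a prefix of `yxy`. B means the last symbol is `y`; C means the last 2 symbols are `yx`; D means the last 3 symbols are `yxy`. Accept only at D, where the string currently ends in `yxy`.
A 4-state machine:
       x  y 
>  A   A  B 
   B   C  B 
   C   A  D 
 * D   C  B 
(> = start, * = accepting)

start=A; accept=D; A-x>A; A-y>B; B-x>C; B-y>B; C-x>A; C-y>D; D-x>C; D-y>B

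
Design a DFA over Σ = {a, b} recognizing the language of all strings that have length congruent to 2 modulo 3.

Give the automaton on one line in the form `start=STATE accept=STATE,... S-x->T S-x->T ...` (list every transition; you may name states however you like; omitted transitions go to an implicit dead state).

start=q0 accept=q2 q0-a->q1 q0-b->q1 q1-a->q2 q1-b->q2 q2-a->q0 q2-b->q0

Count input length modulo 3: every symbol advances one step around the cycle q0 → q1 → q2 → q0. Accept at q2.
With 3 states:
        a   b  
>  q0   q1  q1 
   q1   q2  q2 
 * q2   q0  q0 
(> = start, * = accepting)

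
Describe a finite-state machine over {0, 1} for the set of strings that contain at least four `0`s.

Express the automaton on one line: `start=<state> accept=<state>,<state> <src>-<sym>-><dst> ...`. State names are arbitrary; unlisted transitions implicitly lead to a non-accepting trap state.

Only the number of `0`s matters, and only up to 5. Make a chain q0 → q1 → q2 → q3 → q4 → q5 advanced by each `0` (with q5 absorbing); every other symbol self-loops. The accepting set is {q4, q5}.
A 6-state machine:
        0   1  
>  q0   q1  q0 
   q1   q2  q1 
   q2   q3  q2 
   q3   q4  q3 
 * q4   q5  q4 
 * q5   q5  q5 
(> = start, * = accepting)

start=q0 accept=q4,q5 q0-0->q1 q0-1->q0 q1-0->q2 q1-1->q1 q2-0->q3 q2-1->q2 q3-0->q4 q3-1->q3 q4-0->q5 q4-1->q4 q5-0->q5 q5-1->q5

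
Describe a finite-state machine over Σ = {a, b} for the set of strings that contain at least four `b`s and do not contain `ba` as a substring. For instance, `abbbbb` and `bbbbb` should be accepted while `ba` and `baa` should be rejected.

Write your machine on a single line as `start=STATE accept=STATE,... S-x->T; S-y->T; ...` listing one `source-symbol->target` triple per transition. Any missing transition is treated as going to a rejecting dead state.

start=q0; accept=q7,q9; q0-a->q0; q0-b->q1; q1-a->q2; q1-b->q3; q2-a->q2; q2-b->q4; q3-a->q4; q3-b->q5; q4-a->q4; q4-b->q6; q5-a->q6; q5-b->q7; q6-a->q6; q6-b->q8; q7-a->q8; q7-b->q9; q8-a->q8; q8-b->q10; q9-a->q10; q9-b->q9; q10-a->q10; q10-b->q10

Build one automaton per condition and run them in lockstep. The first has 6 states tracking the count of `b`s, saturating at 5; the second has 3 states tracking partial matches of the forbidden pattern `ba`. A product state is a pair (one from each), accepting exactly when both do.
          a    b  
>  q0     q0   q1 
   q1     q2   q3 
   q2     q2   q4 
   q3     q4   q5 
   q4     q4   q6 
   q5     q6   q7 
   q6     q6   q8 
 * q7     q8   q9 
   q8     q8  q10 
 * q9    q10   q9 
   q10   q10  q10 
(> = start, * = accepting)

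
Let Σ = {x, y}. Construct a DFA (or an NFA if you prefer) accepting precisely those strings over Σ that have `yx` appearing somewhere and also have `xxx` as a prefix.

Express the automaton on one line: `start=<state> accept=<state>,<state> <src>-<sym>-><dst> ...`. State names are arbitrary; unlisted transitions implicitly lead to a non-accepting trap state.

start=s0 accept=s6 s0-x->s1 s0-y->s2 s1-x->s3 s1-y->s2 s2-x->s2 s2-y->s2 s3-x->s4 s3-y->s2 s4-x->s4 s4-y->s5 s5-x->s6 s5-y->s5 s6-x->s6 s6-y->s6

Handle the two conditions separately and then intersect. The first has 3 states tracking whether and how much of `yx` has been seen; the second has 5 states tracking whether the input so far still matches the prefix `xxx`. A product state is a pair (one from each), accepting exactly when both do. Equivalent product states are then merged.
        x   y  
>  s0   s1  s2 
   s1   s3  s2 
   s2   s2  s2 
   s3   s4  s2 
   s4   s4  s5 
   s5   s6  s5 
 * s6   s6  s6 
(> = start, * = accepting)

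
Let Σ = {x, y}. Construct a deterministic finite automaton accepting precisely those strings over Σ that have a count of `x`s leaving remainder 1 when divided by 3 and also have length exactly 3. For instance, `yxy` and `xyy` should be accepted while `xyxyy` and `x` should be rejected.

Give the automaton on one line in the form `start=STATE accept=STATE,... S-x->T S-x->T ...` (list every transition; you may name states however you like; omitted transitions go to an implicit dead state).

Build one automaton per condition and run them in lockstep. The first has 3 states tracking the count of `x`s modulo 3; the second has 5 states tracking the input length, saturating at 4. A product state is a pair (one from each), accepting exactly when both do.
12 states suffice.
          x    y  
>  s0     s1   s2 
   s1     s3   s4 
   s2     s4   s5 
   s3     s6   s7 
   s4     s7   s8 
   s5     s8   s6 
   s6     s9  s10 
   s7    s10  s11 
 * s8    s11   s9 
   s9    s11   s9 
   s10    s9  s10 
   s11   s10  s11 
(> = start, * = accepting)

start=s0 accept=s8 s0-x->s1 s0-y->s2 s1-x->s3 s1-y->s4 s2-x->s4 s2-y->s5 s3-x->s6 s3-y->s7 s4-x->s7 s4-y->s8 s5-x->s8 s5-y->s6 s6-x->s9 s6-y->s10 s7-x->s10 s7-y->s11 s8-x->s11 s8-y->s9 s9-x->s11 s9-y->s9 s10-x->s9 s10-y->s10 s11-x->s10 s11-y->s11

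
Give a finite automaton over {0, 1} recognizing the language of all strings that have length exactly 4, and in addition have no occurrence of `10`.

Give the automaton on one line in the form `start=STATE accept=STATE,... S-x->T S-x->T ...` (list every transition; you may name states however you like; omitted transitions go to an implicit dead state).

start=q0 accept=q8 q0-0->q1 q0-1->q2 q1-0->q3 q1-1->q4 q2-0->q5 q2-1->q4 q3-0->q6 q3-1->q7 q4-0->q5 q4-1->q7 q5-0->q5 q5-1->q5 q6-0->q8 q6-1->q8 q7-0->q5 q7-1->q8 q8-0->q5 q8-1->q5

Run two small machines in parallel and take their product. The first has 6 states tracking the input length, saturating at 5; the second has 3 states tracking partial matches of the forbidden pattern `10`. A product state is a pair (one from each), accepting exactly when both do. Equivalent product states are then merged.
        0   1  
>  q0   q1  q2 
   q1   q3  q4 
   q2   q5  q4 
   q3   q6  q7 
   q4   q5  q7 
   q5   q5  q5 
   q6   q8  q8 
   q7   q5  q8 
 * q8   q5  q5 
(> = start, * = accepting)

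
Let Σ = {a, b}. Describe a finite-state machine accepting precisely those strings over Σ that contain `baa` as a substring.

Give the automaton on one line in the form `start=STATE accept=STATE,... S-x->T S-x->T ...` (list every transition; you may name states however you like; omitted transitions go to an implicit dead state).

start=s0 accept=s3 s0-a->s0 s0-b->s1 s1-a->s2 s1-b->s1 s2-a->s3 s2-b->s1 s3-a->s3 s3-b->s3

Track how much of `baa` has been matched so far: state s0 is no progress, s3 is the absorbing accept state reached once `baa` has occurred. Intermediate states record partial matches; on a mismatch, fall back to the longest reusable overlap.
        a   b  
>  s0   s0  s1 
   s1   s2  s1 
   s2   s3  s1 
 * s3   s3  s3 
(> = start, * = accepting)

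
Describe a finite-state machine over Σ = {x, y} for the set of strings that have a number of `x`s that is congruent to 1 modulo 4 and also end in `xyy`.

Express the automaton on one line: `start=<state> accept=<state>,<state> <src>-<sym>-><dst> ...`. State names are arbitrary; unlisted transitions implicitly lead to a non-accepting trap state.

start=A accept=F A-x->B A-y->A B-x->C B-y->D C-x->E C-y->C D-x->C D-y->F E-x->A E-y->E F-x->C F-y->G G-x->C G-y->G

Build one automaton per condition and run them in lockstep. One (4 states) tracks the count of `x`s modulo 4; the other (4 states) tracks how much of the suffix `xyy` has currently been matched. Each combined state is a pair, one component from each; accept when both components accept. Equivalent product states are then merged.
7 states suffice.
       x  y 
>  A   B  A 
   B   C  D 
   C   E  C 
   D   C  F 
   E   A  E 
 * F   C  G 
   G   C  G 
(> = start, * = accepting)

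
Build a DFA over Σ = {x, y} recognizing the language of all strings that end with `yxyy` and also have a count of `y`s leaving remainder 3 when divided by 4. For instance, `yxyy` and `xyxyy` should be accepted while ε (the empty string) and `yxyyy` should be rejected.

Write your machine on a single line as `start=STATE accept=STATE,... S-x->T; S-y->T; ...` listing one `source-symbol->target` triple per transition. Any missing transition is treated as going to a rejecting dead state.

Build one automaton per condition and run them in lockstep. The first has 5 states tracking how much of the suffix `yxyy` has currently been matched; the second has 4 states tracking the count of `y`s modulo 4. A product state is a pair (one from each), accepting exactly when both do. Equivalent product states are then merged.
With 8 states:
        x   y  
>  q0   q0  q1 
   q1   q2  q3 
   q2   q4  q5 
   q3   q3  q6 
   q4   q4  q3 
   q5   q3  q7 
   q6   q6  q0 
 * q7   q6  q0 
(> = start, * = accepting)

start=q0; accept=q7; q0-x->q0; q0-y->q1; q1-x->q2; q1-y->q3; q2-x->q4; q2-y->q5; q3-x->q3; q3-y->q6; q4-x->q4; q4-y->q3; q5-x->q3; q5-y->q7; q6-x->q6; q6-y->q0; q7-x->q6; q7-y->q0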